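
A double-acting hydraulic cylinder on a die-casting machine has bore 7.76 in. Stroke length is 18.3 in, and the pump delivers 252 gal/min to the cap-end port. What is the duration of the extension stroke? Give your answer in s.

Cap-side area A_cap = π/4 × (7.76 in)² = 47.29 in^2
Swept volume V = A × L; t = V / Q = A·L / Q

t ≈ 0.892 s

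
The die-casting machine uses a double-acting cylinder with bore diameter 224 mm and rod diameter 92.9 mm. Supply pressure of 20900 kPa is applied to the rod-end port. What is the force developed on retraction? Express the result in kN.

F ≈ 682 kN

Rod-side annular area A_ann = π/4 × (224² − 92.9²) = 32630 mm^2
On retraction the pressure acts on the annular area (bore minus rod).
F = P × A_ann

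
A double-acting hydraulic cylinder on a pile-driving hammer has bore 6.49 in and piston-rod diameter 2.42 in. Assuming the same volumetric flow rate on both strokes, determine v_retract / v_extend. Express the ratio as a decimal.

Cap-side area A_cap = π/4 × (6.49 in)² = 33.08 in^2
Rod-side annular area A_ann = π/4 × (6.49² − 2.42²) = 28.48 in^2
For equal Q, v ∝ 1/A, so v_ret/v_ext = A_cap/A_ann.

v_ret/v_ext ≈ 1.16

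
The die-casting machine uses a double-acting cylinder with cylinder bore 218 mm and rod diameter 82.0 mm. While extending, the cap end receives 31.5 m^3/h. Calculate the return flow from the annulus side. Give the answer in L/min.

Q_out ≈ 451 L/min

Cap-side area A_cap = π/4 × (218 mm)² = 37330 mm^2
Rod-side annular area A_ann = π/4 × (218² − 82.0²) = 32040 mm^2
Piston speed v = Q_in/A_cap; rod-end outflow Q_out = v × A_ann = Q_in × A_ann/A_cap.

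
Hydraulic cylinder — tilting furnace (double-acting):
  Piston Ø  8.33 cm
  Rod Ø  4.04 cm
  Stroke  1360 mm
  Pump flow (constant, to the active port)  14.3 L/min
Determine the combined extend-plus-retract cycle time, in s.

Cap-side area A_cap = π/4 × (8.33 cm)² = 54.50 cm^2
Rod-side annular area A_ann = π/4 × (8.33² − 4.04²) = 41.68 cm^2
t_ext = A_cap·L/Q = 31.10 s
t_ret = A_ann·L/Q = 23.78 s
t_cycle = t_ext + t_ret

t ≈ 54.9 s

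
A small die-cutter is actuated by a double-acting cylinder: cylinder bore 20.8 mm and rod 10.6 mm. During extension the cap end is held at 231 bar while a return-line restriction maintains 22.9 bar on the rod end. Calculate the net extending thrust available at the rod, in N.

F ≈ 7270 N

Cap-side area A_cap = π/4 × (20.8 mm)² = 339.8 mm^2
Rod-side annular area A_ann = π/4 × (20.8² − 10.6²) = 251.5 mm^2
Net thrust = P_cap·A_cap − P_rod·A_ann = 7849 N − 576.0 N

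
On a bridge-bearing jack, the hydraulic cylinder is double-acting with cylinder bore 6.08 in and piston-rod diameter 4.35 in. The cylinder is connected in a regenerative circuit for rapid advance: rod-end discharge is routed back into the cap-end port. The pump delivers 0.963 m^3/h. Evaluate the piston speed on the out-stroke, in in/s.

v ≈ 1.10 in/s

In regeneration the rod-end outflow joins the pump flow into the cap end, so the net volume the pump must supply per unit advance equals the rod cross-section area.
Rod cross-section A_rod = π/4 × (4.35 in)² = 14.86 in^2
v = Q_pump / A_rod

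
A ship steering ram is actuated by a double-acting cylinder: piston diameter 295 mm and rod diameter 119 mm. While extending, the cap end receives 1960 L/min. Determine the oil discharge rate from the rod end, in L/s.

Cap-side area A_cap = π/4 × (295 mm)² = 68350 mm^2
Rod-side annular area A_ann = π/4 × (295² − 119²) = 57230 mm^2
Piston speed v = Q_in/A_cap; rod-end outflow Q_out = v × A_ann = Q_in × A_ann/A_cap.

Q_out ≈ 27.4 L/s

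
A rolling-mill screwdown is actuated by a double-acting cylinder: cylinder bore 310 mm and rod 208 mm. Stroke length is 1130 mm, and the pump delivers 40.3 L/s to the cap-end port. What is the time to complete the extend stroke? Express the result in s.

Cap-side area A_cap = π/4 × (310 mm)² = 75480 mm^2
Swept volume V = A × L; t = V / Q = A·L / Q

t ≈ 2.12 s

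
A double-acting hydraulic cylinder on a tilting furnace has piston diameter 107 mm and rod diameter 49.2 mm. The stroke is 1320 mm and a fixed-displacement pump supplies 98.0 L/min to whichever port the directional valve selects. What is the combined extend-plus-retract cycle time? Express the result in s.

Cap-side area A_cap = π/4 × (107 mm)² = 8992 mm^2
Rod-side annular area A_ann = π/4 × (107² − 49.2²) = 7091 mm^2
t_ext = A_cap·L/Q = 7.267 s
t_ret = A_ann·L/Q = 5.731 s
t_cycle = t_ext + t_ret

t ≈ 13.0 s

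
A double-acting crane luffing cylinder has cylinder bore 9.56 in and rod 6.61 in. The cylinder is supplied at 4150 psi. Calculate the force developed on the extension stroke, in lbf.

Cap-side area A_cap = π/4 × (9.56 in)² = 71.78 in^2
F = P × A_cap = 4150 psi × A_cap

F ≈ 2.98e5 lbf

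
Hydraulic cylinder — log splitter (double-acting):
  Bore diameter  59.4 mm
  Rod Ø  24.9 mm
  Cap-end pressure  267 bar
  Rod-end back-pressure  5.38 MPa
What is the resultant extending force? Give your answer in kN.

Cap-side area A_cap = π/4 × (59.4 mm)² = 2771 mm^2
Rod-side annular area A_ann = π/4 × (59.4² − 24.9²) = 2284 mm^2
Net thrust = P_cap·A_cap − P_rod·A_ann = 73.99 kN − 12.29 kN

F ≈ 61.7 kN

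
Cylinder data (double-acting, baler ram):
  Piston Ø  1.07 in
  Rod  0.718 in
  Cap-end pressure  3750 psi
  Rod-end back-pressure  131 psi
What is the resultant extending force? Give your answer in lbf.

F ≈ 3310 lbf

Cap-side area A_cap = π/4 × (1.07 in)² = 0.8992 in^2
Rod-side annular area A_ann = π/4 × (1.07² − 0.718²) = 0.4943 in^2
Net thrust = P_cap·A_cap − P_rod·A_ann = 3372 lbf − 64.75 lbf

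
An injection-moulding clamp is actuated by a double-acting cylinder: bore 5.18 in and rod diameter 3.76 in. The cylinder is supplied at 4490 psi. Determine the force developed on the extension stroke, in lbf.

Cap-side area A_cap = π/4 × (5.18 in)² = 21.07 in^2
F = P × A_cap = 4490 psi × A_cap

F ≈ 94600 lbf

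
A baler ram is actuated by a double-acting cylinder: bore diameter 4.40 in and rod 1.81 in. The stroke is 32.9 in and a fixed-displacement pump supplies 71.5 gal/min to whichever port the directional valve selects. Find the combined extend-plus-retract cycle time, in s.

t ≈ 3.33 s

Cap-side area A_cap = π/4 × (4.40 in)² = 15.21 in^2
Rod-side annular area A_ann = π/4 × (4.40² − 1.81²) = 12.63 in^2
t_ext = A_cap·L/Q = 1.817 s
t_ret = A_ann·L/Q = 1.510 s
t_cycle = t_ext + t_ret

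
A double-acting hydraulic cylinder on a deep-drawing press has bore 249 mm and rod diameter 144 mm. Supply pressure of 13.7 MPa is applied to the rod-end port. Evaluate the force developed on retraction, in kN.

F ≈ 444 kN

Rod-side annular area A_ann = π/4 × (249² − 144²) = 32410 mm^2
On retraction the pressure acts on the annular area (bore minus rod).
F = P × A_ann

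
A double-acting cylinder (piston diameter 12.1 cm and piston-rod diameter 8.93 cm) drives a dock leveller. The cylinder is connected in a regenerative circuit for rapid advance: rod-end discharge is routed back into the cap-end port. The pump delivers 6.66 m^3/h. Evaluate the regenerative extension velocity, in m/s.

In regeneration the rod-end outflow joins the pump flow into the cap end, so the net volume the pump must supply per unit advance equals the rod cross-section area.
Rod cross-section A_rod = π/4 × (8.93 cm)² = 62.63 cm^2
v = Q_pump / A_rod

v ≈ 0.295 m/s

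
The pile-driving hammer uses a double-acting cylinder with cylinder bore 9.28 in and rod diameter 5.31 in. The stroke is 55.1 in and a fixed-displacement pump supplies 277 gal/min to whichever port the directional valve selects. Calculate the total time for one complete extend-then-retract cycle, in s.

Cap-side area A_cap = π/4 × (9.28 in)² = 67.64 in^2
Rod-side annular area A_ann = π/4 × (9.28² − 5.31²) = 45.49 in^2
t_ext = A_cap·L/Q = 3.495 s
t_ret = A_ann·L/Q = 2.350 s
t_cycle = t_ext + t_ret

t ≈ 5.85 s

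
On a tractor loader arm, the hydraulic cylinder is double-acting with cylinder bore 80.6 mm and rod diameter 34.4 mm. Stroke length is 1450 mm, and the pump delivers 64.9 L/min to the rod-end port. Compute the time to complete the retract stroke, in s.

Rod-side annular area A_ann = π/4 × (80.6² − 34.4²) = 4173 mm^2
Swept volume V = A × L; t = V / Q = A·L / Q

t ≈ 5.59 s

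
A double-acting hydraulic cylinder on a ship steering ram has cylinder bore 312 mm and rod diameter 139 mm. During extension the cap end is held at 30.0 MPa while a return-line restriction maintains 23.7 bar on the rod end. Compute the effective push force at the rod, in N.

F ≈ 2.15e6 N

Cap-side area A_cap = π/4 × (312 mm)² = 76450 mm^2
Rod-side annular area A_ann = π/4 × (312² − 139²) = 61280 mm^2
Net thrust = P_cap·A_cap − P_rod·A_ann = 2.294e6 N − 1.452e5 N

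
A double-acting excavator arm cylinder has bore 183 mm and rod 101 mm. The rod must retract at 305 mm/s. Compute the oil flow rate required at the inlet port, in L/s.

Rod-side annular area A_ann = π/4 × (183² − 101²) = 18290 mm^2
Q = A × v

Q ≈ 5.58 L/s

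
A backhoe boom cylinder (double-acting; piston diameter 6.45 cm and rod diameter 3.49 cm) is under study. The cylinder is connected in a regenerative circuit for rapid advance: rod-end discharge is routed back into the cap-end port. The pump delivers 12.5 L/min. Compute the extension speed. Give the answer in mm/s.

In regeneration the rod-end outflow joins the pump flow into the cap end, so the net volume the pump must supply per unit advance equals the rod cross-section area.
Rod cross-section A_rod = π/4 × (3.49 cm)² = 9.566 cm^2
v = Q_pump / A_rod

v ≈ 218 mm/s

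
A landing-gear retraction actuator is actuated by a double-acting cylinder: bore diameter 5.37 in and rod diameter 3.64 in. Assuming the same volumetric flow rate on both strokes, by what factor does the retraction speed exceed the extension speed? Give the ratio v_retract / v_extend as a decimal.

v_ret/v_ext ≈ 1.85

Cap-side area A_cap = π/4 × (5.37 in)² = 22.65 in^2
Rod-side annular area A_ann = π/4 × (5.37² − 3.64²) = 12.24 in^2
For equal Q, v ∝ 1/A, so v_ret/v_ext = A_cap/A_ann.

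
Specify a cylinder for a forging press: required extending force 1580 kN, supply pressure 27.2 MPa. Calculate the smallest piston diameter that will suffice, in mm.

D ≈ 272 mm

Extension force acts on the full piston face: F = P × (π/4)D².
D = √(4F / (πP)) = √(4 × 1580 kN / (π × 27.2 MPa))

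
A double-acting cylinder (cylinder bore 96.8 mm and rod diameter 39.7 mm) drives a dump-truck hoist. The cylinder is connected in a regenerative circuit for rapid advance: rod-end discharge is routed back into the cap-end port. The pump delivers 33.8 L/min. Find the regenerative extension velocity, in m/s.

v ≈ 0.455 m/s

In regeneration the rod-end outflow joins the pump flow into the cap end, so the net volume the pump must supply per unit advance equals the rod cross-section area.
Rod cross-section A_rod = π/4 × (39.7 mm)² = 1238 mm^2
v = Q_pump / A_rod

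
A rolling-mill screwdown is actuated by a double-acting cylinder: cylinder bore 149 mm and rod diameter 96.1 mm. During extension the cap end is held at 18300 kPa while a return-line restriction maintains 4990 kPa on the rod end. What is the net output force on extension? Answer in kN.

Cap-side area A_cap = π/4 × (149 mm)² = 17440 mm^2
Rod-side annular area A_ann = π/4 × (149² − 96.1²) = 10180 mm^2
Net thrust = P_cap·A_cap − P_rod·A_ann = 319.1 kN − 50.81 kN

F ≈ 268 kN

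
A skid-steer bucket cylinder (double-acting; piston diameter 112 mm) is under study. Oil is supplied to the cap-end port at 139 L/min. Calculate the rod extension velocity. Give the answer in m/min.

Cap-side area A_cap = π/4 × (112 mm)² = 9852 mm^2
v = Q / A

v ≈ 14.1 m/min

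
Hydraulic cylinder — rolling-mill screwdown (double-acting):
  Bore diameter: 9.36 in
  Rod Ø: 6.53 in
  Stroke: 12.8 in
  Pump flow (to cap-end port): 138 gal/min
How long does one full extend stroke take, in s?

Cap-side area A_cap = π/4 × (9.36 in)² = 68.81 in^2
Swept volume V = A × L; t = V / Q = A·L / Q

t ≈ 1.66 s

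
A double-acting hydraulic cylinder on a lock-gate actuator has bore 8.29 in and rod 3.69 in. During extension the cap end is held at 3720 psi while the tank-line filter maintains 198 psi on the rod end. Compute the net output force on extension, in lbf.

F ≈ 1.92e5 lbf

Cap-side area A_cap = π/4 × (8.29 in)² = 53.98 in^2
Rod-side annular area A_ann = π/4 × (8.29² − 3.69²) = 43.28 in^2
Net thrust = P_cap·A_cap − P_rod·A_ann = 2.008e5 lbf − 8570 lbf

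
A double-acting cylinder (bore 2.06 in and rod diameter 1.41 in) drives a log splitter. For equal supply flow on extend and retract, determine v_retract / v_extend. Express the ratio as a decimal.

Cap-side area A_cap = π/4 × (2.06 in)² = 3.333 in^2
Rod-side annular area A_ann = π/4 × (2.06² − 1.41²) = 1.771 in^2
For equal Q, v ∝ 1/A, so v_ret/v_ext = A_cap/A_ann.

v_ret/v_ext ≈ 1.88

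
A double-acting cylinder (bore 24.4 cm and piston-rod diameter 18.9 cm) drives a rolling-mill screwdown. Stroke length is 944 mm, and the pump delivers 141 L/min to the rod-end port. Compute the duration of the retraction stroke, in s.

t ≈ 7.51 s

Rod-side annular area A_ann = π/4 × (24.4² − 18.9²) = 187.0 cm^2
Swept volume V = A × L; t = V / Q = A·L / Q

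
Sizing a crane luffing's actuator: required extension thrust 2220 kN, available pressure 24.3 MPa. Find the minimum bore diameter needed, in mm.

Extension force acts on the full piston face: F = P × (π/4)D².
D = √(4F / (πP)) = √(4 × 2220 kN / (π × 24.3 MPa))

D ≈ 341 mm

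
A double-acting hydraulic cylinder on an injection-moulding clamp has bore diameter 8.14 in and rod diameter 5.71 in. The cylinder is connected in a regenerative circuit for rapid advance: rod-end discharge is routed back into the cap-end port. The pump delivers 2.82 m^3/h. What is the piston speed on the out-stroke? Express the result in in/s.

In regeneration the rod-end outflow joins the pump flow into the cap end, so the net volume the pump must supply per unit advance equals the rod cross-section area.
Rod cross-section A_rod = π/4 × (5.71 in)² = 25.61 in^2
v = Q_pump / A_rod

v ≈ 1.87 in/s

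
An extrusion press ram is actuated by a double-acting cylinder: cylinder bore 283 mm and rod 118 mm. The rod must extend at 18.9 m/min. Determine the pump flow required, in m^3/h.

Cap-side area A_cap = π/4 × (283 mm)² = 62900 mm^2
Q = A × v

Q ≈ 71.3 m^3/h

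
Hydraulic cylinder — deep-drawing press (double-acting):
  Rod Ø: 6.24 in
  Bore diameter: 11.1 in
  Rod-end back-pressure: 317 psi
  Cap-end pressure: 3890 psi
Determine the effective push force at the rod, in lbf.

Cap-side area A_cap = π/4 × (11.1 in)² = 96.77 in^2
Rod-side annular area A_ann = π/4 × (11.1² − 6.24²) = 66.19 in^2
Net thrust = P_cap·A_cap − P_rod·A_ann = 3.764e5 lbf − 20980 lbf

F ≈ 3.55e5 lbf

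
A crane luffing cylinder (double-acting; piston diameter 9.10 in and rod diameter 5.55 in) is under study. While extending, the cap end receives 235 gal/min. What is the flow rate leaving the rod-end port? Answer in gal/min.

Q_out ≈ 148 gal/min

Cap-side area A_cap = π/4 × (9.10 in)² = 65.04 in^2
Rod-side annular area A_ann = π/4 × (9.10² − 5.55²) = 40.85 in^2
Piston speed v = Q_in/A_cap; rod-end outflow Q_out = v × A_ann = Q_in × A_ann/A_cap.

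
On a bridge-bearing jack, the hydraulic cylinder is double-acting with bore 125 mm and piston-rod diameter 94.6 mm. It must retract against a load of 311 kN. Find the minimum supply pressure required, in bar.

Rod-side annular area A_ann = π/4 × (125² − 94.6²) = 5243 mm^2
Retraction: pressure acts on the annular area.
P = F / A = 311 kN / A

P ≈ 593 bar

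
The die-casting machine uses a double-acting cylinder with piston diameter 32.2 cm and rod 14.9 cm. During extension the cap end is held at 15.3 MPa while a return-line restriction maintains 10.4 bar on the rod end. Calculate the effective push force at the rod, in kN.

Cap-side area A_cap = π/4 × (32.2 cm)² = 814.3 cm^2
Rod-side annular area A_ann = π/4 × (32.2² − 14.9²) = 640.0 cm^2
Net thrust = P_cap·A_cap − P_rod·A_ann = 1246 kN − 66.56 kN

F ≈ 1180 kN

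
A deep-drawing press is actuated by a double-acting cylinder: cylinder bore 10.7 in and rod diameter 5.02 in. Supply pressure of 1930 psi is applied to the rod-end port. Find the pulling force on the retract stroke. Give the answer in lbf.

F ≈ 1.35e5 lbf

Rod-side annular area A_ann = π/4 × (10.7² − 5.02²) = 70.13 in^2
On retraction the pressure acts on the annular area (bore minus rod).
F = P × A_ann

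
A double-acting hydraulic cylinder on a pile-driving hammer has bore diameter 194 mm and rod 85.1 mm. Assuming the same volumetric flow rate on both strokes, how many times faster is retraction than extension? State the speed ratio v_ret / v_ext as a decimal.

Cap-side area A_cap = π/4 × (194 mm)² = 29560 mm^2
Rod-side annular area A_ann = π/4 × (194² − 85.1²) = 23870 mm^2
For equal Q, v ∝ 1/A, so v_ret/v_ext = A_cap/A_ann.

v_ret/v_ext ≈ 1.24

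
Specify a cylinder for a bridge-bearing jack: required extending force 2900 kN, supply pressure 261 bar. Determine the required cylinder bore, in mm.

D ≈ 376 mm

Extension force acts on the full piston face: F = P × (π/4)D².
D = √(4F / (πP)) = √(4 × 2900 kN / (π × 261 bar))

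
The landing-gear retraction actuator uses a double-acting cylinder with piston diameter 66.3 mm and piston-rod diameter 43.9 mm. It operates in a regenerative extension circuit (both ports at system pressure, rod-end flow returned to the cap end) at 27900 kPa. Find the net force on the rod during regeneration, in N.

With equal pressure on both faces, forces on the annular region cancel; the net push is pressure × rod cross-section.
Rod cross-section A_rod = π/4 × (43.9 mm)² = 1514 mm^2
F = P × A_rod

F ≈ 42200 N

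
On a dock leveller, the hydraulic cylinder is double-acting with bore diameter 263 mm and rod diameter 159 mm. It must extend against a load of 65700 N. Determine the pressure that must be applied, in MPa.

P ≈ 1.21 MPa

Cap-side area A_cap = π/4 × (263 mm)² = 54330 mm^2
P = F / A = 65700 N / A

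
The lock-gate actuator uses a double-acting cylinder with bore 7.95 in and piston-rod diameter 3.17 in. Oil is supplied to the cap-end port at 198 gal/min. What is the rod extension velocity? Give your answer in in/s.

v ≈ 15.4 in/s

Cap-side area A_cap = π/4 × (7.95 in)² = 49.64 in^2
v = Q / A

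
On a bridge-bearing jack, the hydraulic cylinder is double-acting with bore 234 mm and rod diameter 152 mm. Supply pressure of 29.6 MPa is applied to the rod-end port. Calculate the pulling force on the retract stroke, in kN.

Rod-side annular area A_ann = π/4 × (234² − 152²) = 24860 mm^2
On retraction the pressure acts on the annular area (bore minus rod).
F = P × A_ann

F ≈ 736 kN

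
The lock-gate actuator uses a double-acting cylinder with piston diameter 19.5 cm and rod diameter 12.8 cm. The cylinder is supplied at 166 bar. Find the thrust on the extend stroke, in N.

Cap-side area A_cap = π/4 × (19.5 cm)² = 298.6 cm^2
F = P × A_cap = 166 bar × A_cap

F ≈ 4.96e5 N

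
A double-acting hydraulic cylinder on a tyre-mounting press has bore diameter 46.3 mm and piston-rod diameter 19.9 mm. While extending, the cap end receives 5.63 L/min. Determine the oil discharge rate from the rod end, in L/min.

Cap-side area A_cap = π/4 × (46.3 mm)² = 1684 mm^2
Rod-side annular area A_ann = π/4 × (46.3² − 19.9²) = 1373 mm^2
Piston speed v = Q_in/A_cap; rod-end outflow Q_out = v × A_ann = Q_in × A_ann/A_cap.

Q_out ≈ 4.59 L/min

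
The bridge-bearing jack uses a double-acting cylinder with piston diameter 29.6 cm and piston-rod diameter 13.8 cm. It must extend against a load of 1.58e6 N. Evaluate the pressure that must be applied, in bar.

Cap-side area A_cap = π/4 × (29.6 cm)² = 688.1 cm^2
P = F / A = 1.58e6 N / A

P ≈ 230 bar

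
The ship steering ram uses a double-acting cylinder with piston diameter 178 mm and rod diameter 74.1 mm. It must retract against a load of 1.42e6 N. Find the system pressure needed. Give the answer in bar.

Rod-side annular area A_ann = π/4 × (178² − 74.1²) = 20570 mm^2
Retraction: pressure acts on the annular area.
P = F / A = 1.42e6 N / A

P ≈ 690 bar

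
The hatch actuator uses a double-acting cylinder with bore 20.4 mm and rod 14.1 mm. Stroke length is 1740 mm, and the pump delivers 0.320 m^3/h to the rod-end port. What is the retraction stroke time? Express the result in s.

Rod-side annular area A_ann = π/4 × (20.4² − 14.1²) = 170.7 mm^2
Swept volume V = A × L; t = V / Q = A·L / Q

t ≈ 3.34 s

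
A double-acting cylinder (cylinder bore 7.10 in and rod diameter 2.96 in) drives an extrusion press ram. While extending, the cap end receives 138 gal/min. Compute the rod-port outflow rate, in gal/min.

Q_out ≈ 114 gal/min

Cap-side area A_cap = π/4 × (7.10 in)² = 39.59 in^2
Rod-side annular area A_ann = π/4 × (7.10² − 2.96²) = 32.71 in^2
Piston speed v = Q_in/A_cap; rod-end outflow Q_out = v × A_ann = Q_in × A_ann/A_cap.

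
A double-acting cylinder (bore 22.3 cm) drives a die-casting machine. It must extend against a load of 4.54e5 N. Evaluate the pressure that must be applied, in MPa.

P ≈ 11.6 MPa

Cap-side area A_cap = π/4 × (22.3 cm)² = 390.6 cm^2
P = F / A = 4.54e5 N / A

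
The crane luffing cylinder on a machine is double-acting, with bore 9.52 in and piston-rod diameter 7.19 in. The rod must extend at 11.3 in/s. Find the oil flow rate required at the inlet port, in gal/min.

Cap-side area A_cap = π/4 × (9.52 in)² = 71.18 in^2
Q = A × v

Q ≈ 209 gal/min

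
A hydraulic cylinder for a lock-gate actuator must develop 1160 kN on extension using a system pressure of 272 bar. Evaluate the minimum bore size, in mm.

D ≈ 233 mm

Extension force acts on the full piston face: F = P × (π/4)D².
D = √(4F / (πP)) = √(4 × 1160 kN / (π × 272 bar))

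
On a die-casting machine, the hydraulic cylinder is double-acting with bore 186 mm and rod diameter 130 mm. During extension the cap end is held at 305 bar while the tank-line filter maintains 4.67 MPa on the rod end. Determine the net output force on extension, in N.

F ≈ 7.64e5 N

Cap-side area A_cap = π/4 × (186 mm)² = 27170 mm^2
Rod-side annular area A_ann = π/4 × (186² − 130²) = 13900 mm^2
Net thrust = P_cap·A_cap − P_rod·A_ann = 8.287e5 N − 64910 N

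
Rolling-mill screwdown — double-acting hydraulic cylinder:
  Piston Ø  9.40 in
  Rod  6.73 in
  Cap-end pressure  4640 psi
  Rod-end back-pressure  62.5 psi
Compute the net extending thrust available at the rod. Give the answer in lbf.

F ≈ 3.20e5 lbf

Cap-side area A_cap = π/4 × (9.40 in)² = 69.40 in^2
Rod-side annular area A_ann = π/4 × (9.40² − 6.73²) = 33.82 in^2
Net thrust = P_cap·A_cap − P_rod·A_ann = 3.220e5 lbf − 2114 lbf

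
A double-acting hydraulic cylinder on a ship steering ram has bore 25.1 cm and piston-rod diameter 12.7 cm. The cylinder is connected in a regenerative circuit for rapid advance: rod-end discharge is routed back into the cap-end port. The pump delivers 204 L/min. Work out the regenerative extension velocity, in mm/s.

In regeneration the rod-end outflow joins the pump flow into the cap end, so the net volume the pump must supply per unit advance equals the rod cross-section area.
Rod cross-section A_rod = π/4 × (12.7 cm)² = 126.7 cm^2
v = Q_pump / A_rod

v ≈ 268 mm/s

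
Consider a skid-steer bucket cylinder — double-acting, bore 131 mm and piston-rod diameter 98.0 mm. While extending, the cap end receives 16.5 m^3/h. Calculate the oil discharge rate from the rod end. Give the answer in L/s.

Q_out ≈ 2.02 L/s

Cap-side area A_cap = π/4 × (131 mm)² = 13480 mm^2
Rod-side annular area A_ann = π/4 × (131² − 98.0²) = 5935 mm^2
Piston speed v = Q_in/A_cap; rod-end outflow Q_out = v × A_ann = Q_in × A_ann/A_cap.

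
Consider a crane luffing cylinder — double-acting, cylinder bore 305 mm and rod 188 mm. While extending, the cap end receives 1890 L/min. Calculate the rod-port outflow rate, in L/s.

Q_out ≈ 19.5 L/s

Cap-side area A_cap = π/4 × (305 mm)² = 73060 mm^2
Rod-side annular area A_ann = π/4 × (305² − 188²) = 45300 mm^2
Piston speed v = Q_in/A_cap; rod-end outflow Q_out = v × A_ann = Q_in × A_ann/A_cap.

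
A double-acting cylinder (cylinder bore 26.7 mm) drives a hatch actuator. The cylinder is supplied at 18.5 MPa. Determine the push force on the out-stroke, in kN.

F ≈ 10.4 kN

Cap-side area A_cap = π/4 × (26.7 mm)² = 559.9 mm^2
F = P × A_cap = 18.5 MPa × A_cap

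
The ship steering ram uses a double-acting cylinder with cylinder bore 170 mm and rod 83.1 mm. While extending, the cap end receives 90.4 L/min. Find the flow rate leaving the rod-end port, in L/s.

Q_out ≈ 1.15 L/s

Cap-side area A_cap = π/4 × (170 mm)² = 22700 mm^2
Rod-side annular area A_ann = π/4 × (170² − 83.1²) = 17270 mm^2
Piston speed v = Q_in/A_cap; rod-end outflow Q_out = v × A_ann = Q_in × A_ann/A_cap.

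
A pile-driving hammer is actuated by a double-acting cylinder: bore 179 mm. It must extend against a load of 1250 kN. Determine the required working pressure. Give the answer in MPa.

Cap-side area A_cap = π/4 × (179 mm)² = 25160 mm^2
P = F / A = 1250 kN / A

P ≈ 49.7 MPa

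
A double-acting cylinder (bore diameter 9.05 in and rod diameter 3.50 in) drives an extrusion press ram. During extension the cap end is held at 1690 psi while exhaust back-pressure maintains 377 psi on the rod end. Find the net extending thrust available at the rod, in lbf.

F ≈ 88100 lbf

Cap-side area A_cap = π/4 × (9.05 in)² = 64.33 in^2
Rod-side annular area A_ann = π/4 × (9.05² − 3.50²) = 54.70 in^2
Net thrust = P_cap·A_cap − P_rod·A_ann = 1.087e5 lbf − 20620 lbf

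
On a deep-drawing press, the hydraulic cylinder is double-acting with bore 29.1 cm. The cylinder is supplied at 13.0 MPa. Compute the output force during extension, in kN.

F ≈ 865 kN

Cap-side area A_cap = π/4 × (29.1 cm)² = 665.1 cm^2
F = P × A_cap = 13.0 MPa × A_cap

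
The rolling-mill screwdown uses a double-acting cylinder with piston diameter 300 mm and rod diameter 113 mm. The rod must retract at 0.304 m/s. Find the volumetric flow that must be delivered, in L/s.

Q ≈ 18.4 L/s

Rod-side annular area A_ann = π/4 × (300² − 113²) = 60660 mm^2
Q = A × v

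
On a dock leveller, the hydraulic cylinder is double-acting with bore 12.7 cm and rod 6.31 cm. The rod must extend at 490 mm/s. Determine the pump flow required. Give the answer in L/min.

Q ≈ 372 L/min

Cap-side area A_cap = π/4 × (12.7 cm)² = 126.7 cm^2
Q = A × v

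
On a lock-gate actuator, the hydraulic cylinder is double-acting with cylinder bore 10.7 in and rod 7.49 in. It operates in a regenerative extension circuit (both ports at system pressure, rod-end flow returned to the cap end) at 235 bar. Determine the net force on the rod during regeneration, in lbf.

With equal pressure on both faces, forces on the annular region cancel; the net push is pressure × rod cross-section.
Rod cross-section A_rod = π/4 × (7.49 in)² = 44.06 in^2
F = P × A_rod

F ≈ 1.50e5 lbf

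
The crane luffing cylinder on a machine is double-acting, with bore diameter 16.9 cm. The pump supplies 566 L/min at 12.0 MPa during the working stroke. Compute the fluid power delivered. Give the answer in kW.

W ≈ 113 kW

Hydraulic power = P × Q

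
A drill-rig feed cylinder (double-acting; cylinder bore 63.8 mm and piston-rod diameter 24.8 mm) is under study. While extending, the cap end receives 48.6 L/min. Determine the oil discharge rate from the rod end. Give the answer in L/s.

Cap-side area A_cap = π/4 × (63.8 mm)² = 3197 mm^2
Rod-side annular area A_ann = π/4 × (63.8² − 24.8²) = 2714 mm^2
Piston speed v = Q_in/A_cap; rod-end outflow Q_out = v × A_ann = Q_in × A_ann/A_cap.

Q_out ≈ 0.688 L/s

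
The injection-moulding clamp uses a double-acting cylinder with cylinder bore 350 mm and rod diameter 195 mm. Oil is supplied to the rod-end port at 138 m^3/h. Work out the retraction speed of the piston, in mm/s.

v ≈ 578 mm/s

Rod-side annular area A_ann = π/4 × (350² − 195²) = 66350 mm^2
Flow into the rod-end port fills the annular volume.
v = Q / A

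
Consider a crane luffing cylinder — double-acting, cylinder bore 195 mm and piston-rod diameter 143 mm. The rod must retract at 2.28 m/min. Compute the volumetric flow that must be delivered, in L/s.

Q ≈ 0.525 L/s

Rod-side annular area A_ann = π/4 × (195² − 143²) = 13800 mm^2
Q = A × v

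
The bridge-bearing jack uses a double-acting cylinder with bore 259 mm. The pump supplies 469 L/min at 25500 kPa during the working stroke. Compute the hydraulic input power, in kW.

W ≈ 199 kW

Hydraulic power = P × Q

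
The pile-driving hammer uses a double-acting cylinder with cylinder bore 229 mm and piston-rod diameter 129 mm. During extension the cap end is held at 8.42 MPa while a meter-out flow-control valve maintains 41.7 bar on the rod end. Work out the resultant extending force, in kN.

Cap-side area A_cap = π/4 × (229 mm)² = 41190 mm^2
Rod-side annular area A_ann = π/4 × (229² − 129²) = 28120 mm^2
Net thrust = P_cap·A_cap − P_rod·A_ann = 346.8 kN − 117.2 kN

F ≈ 230 kN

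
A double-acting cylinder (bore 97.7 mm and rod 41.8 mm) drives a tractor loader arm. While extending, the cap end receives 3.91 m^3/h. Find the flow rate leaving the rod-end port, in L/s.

Cap-side area A_cap = π/4 × (97.7 mm)² = 7497 mm^2
Rod-side annular area A_ann = π/4 × (97.7² − 41.8²) = 6125 mm^2
Piston speed v = Q_in/A_cap; rod-end outflow Q_out = v × A_ann = Q_in × A_ann/A_cap.

Q_out ≈ 0.887 L/s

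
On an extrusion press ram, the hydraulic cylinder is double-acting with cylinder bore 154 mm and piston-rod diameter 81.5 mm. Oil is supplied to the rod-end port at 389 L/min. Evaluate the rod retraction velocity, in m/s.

Rod-side annular area A_ann = π/4 × (154² − 81.5²) = 13410 mm^2
Flow into the rod-end port fills the annular volume.
v = Q / A

v ≈ 0.483 m/s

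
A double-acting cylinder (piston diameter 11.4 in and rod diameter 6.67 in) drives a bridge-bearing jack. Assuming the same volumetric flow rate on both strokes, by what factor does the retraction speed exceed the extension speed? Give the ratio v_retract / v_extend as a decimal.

Cap-side area A_cap = π/4 × (11.4 in)² = 102.1 in^2
Rod-side annular area A_ann = π/4 × (11.4² − 6.67²) = 67.13 in^2
For equal Q, v ∝ 1/A, so v_ret/v_ext = A_cap/A_ann.

v_ret/v_ext ≈ 1.52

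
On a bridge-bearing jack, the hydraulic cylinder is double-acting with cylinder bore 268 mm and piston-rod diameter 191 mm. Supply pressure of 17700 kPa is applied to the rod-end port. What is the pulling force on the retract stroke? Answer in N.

F ≈ 4.91e5 N

Rod-side annular area A_ann = π/4 × (268² − 191²) = 27760 mm^2
On retraction the pressure acts on the annular area (bore minus rod).
F = P × A_ann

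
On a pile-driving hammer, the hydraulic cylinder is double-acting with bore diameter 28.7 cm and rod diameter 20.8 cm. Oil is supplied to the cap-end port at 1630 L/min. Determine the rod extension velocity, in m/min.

v ≈ 25.2 m/min

Cap-side area A_cap = π/4 × (28.7 cm)² = 646.9 cm^2
v = Q / A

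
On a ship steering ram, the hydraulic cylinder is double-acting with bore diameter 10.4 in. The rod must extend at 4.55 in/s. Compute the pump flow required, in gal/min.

Cap-side area A_cap = π/4 × (10.4 in)² = 84.95 in^2
Q = A × v

Q ≈ 100 gal/min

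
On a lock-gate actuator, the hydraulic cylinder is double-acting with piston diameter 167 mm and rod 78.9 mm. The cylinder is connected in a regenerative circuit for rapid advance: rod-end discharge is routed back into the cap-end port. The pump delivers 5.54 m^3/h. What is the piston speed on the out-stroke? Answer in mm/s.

v ≈ 315 mm/s

In regeneration the rod-end outflow joins the pump flow into the cap end, so the net volume the pump must supply per unit advance equals the rod cross-section area.
Rod cross-section A_rod = π/4 × (78.9 mm)² = 4889 mm^2
v = Q_pump / A_rod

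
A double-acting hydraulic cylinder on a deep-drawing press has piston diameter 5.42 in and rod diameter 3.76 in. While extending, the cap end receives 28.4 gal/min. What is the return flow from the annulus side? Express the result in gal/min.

Cap-side area A_cap = π/4 × (5.42 in)² = 23.07 in^2
Rod-side annular area A_ann = π/4 × (5.42² − 3.76²) = 11.97 in^2
Piston speed v = Q_in/A_cap; rod-end outflow Q_out = v × A_ann = Q_in × A_ann/A_cap.

Q_out ≈ 14.7 gal/min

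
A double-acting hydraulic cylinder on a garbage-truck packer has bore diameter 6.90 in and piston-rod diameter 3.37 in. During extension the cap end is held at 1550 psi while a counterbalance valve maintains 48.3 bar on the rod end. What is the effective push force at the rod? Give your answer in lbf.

F ≈ 38000 lbf

Cap-side area A_cap = π/4 × (6.90 in)² = 37.39 in^2
Rod-side annular area A_ann = π/4 × (6.90² − 3.37²) = 28.47 in^2
Net thrust = P_cap·A_cap − P_rod·A_ann = 57960 lbf − 19950 lbf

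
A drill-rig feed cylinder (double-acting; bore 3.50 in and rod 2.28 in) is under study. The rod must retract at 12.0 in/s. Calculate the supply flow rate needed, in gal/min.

Q ≈ 17.3 gal/min

Rod-side annular area A_ann = π/4 × (3.50² − 2.28²) = 5.538 in^2
Q = A × v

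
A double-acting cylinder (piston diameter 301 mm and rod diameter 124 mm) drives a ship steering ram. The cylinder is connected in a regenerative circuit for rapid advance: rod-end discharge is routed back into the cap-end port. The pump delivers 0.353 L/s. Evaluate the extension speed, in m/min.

v ≈ 1.75 m/min

In regeneration the rod-end outflow joins the pump flow into the cap end, so the net volume the pump must supply per unit advance equals the rod cross-section area.
Rod cross-section A_rod = π/4 × (124 mm)² = 12080 mm^2
v = Q_pump / A_rod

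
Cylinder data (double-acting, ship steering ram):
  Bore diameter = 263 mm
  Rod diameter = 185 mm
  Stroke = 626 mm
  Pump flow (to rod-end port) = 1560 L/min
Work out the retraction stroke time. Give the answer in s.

t ≈ 0.661 s

Rod-side annular area A_ann = π/4 × (263² − 185²) = 27440 mm^2
Swept volume V = A × L; t = V / Q = A·L / Q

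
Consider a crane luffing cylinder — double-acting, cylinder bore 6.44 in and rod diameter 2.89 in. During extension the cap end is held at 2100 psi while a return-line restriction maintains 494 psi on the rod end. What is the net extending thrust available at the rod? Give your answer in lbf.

Cap-side area A_cap = π/4 × (6.44 in)² = 32.57 in^2
Rod-side annular area A_ann = π/4 × (6.44² − 2.89²) = 26.01 in^2
Net thrust = P_cap·A_cap − P_rod·A_ann = 68400 lbf − 12850 lbf

F ≈ 55600 lbf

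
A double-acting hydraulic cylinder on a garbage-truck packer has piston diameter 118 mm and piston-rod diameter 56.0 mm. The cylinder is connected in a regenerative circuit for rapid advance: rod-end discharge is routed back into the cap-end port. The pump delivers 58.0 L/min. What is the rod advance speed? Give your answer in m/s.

v ≈ 0.392 m/s

In regeneration the rod-end outflow joins the pump flow into the cap end, so the net volume the pump must supply per unit advance equals the rod cross-section area.
Rod cross-section A_rod = π/4 × (56.0 mm)² = 2463 mm^2
v = Q_pump / A_rod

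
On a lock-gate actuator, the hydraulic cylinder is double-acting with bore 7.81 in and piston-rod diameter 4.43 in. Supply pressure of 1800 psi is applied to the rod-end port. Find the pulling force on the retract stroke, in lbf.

F ≈ 58500 lbf

Rod-side annular area A_ann = π/4 × (7.81² − 4.43²) = 32.49 in^2
On retraction the pressure acts on the annular area (bore minus rod).
F = P × A_ann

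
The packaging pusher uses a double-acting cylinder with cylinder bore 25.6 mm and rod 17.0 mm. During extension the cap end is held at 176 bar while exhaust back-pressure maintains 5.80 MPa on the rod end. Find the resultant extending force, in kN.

Cap-side area A_cap = π/4 × (25.6 mm)² = 514.7 mm^2
Rod-side annular area A_ann = π/4 × (25.6² − 17.0²) = 287.7 mm^2
Net thrust = P_cap·A_cap − P_rod·A_ann = 9.059 kN − 1.669 kN

F ≈ 7.39 kN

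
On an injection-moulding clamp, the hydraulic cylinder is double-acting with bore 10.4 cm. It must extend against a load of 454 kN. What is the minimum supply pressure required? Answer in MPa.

Cap-side area A_cap = π/4 × (10.4 cm)² = 84.95 cm^2
P = F / A = 454 kN / A

P ≈ 53.4 MPa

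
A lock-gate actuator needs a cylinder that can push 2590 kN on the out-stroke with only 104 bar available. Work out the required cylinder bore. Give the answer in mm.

Extension force acts on the full piston face: F = P × (π/4)D².
D = √(4F / (πP)) = √(4 × 2590 kN / (π × 104 bar))

D ≈ 563 mm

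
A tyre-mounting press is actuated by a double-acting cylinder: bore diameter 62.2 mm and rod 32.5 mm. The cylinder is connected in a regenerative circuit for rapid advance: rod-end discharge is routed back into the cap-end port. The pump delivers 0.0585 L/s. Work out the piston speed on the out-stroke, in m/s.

v ≈ 0.0705 m/s

In regeneration the rod-end outflow joins the pump flow into the cap end, so the net volume the pump must supply per unit advance equals the rod cross-section area.
Rod cross-section A_rod = π/4 × (32.5 mm)² = 829.6 mm^2
v = Q_pump / A_rod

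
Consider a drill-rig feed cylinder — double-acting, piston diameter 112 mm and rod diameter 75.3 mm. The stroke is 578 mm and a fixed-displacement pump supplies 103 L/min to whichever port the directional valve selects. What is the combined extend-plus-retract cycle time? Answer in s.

Cap-side area A_cap = π/4 × (112 mm)² = 9852 mm^2
Rod-side annular area A_ann = π/4 × (112² − 75.3²) = 5399 mm^2
t_ext = A_cap·L/Q = 3.317 s
t_ret = A_ann·L/Q = 1.818 s
t_cycle = t_ext + t_ret

t ≈ 5.13 s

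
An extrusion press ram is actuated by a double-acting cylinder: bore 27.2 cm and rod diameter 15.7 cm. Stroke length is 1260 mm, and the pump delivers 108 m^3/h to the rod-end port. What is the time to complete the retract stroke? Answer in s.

Rod-side annular area A_ann = π/4 × (27.2² − 15.7²) = 387.5 cm^2
Swept volume V = A × L; t = V / Q = A·L / Q

t ≈ 1.63 s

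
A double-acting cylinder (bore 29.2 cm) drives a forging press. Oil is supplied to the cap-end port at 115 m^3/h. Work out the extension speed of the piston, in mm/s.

v ≈ 477 mm/s

Cap-side area A_cap = π/4 × (29.2 cm)² = 669.7 cm^2
v = Q / A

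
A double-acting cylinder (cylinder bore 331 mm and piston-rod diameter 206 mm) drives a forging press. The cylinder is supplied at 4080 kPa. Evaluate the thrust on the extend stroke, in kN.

Cap-side area A_cap = π/4 × (331 mm)² = 86050 mm^2
F = P × A_cap = 4080 kPa × A_cap

F ≈ 351 kN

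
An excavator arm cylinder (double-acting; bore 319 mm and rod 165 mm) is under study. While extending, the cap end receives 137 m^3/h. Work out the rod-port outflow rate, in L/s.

Q_out ≈ 27.9 L/s

Cap-side area A_cap = π/4 × (319 mm)² = 79920 mm^2
Rod-side annular area A_ann = π/4 × (319² − 165²) = 58540 mm^2
Piston speed v = Q_in/A_cap; rod-end outflow Q_out = v × A_ann = Q_in × A_ann/A_cap.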